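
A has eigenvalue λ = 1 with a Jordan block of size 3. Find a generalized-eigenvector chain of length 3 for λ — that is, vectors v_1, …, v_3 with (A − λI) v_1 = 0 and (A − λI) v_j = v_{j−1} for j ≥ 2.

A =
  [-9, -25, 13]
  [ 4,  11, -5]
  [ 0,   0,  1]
A Jordan chain for λ = 1 of length 3:
v_1 = (-5, 2, 0)ᵀ
v_2 = (13, -5, 0)ᵀ
v_3 = (0, 0, 1)ᵀ

Let N = A − (1)·I. We want v_3 with N^3 v_3 = 0 but N^2 v_3 ≠ 0; then v_{j-1} := N · v_j for j = 3, …, 2.

Pick v_3 = (0, 0, 1)ᵀ.
Then v_2 = N · v_3 = (13, -5, 0)ᵀ.
Then v_1 = N · v_2 = (-5, 2, 0)ᵀ.

Sanity check: (A − (1)·I) v_1 = (0, 0, 0)ᵀ = 0. ✓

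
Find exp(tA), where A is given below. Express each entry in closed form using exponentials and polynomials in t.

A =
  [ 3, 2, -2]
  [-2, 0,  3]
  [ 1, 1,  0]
e^{tA} =
  [-t^2*exp(t) + 2*t*exp(t) + exp(t), 2*t*exp(t), 2*t^2*exp(t) - 2*t*exp(t)]
  [t^2*exp(t)/2 - 2*t*exp(t), -t*exp(t) + exp(t), -t^2*exp(t) + 3*t*exp(t)]
  [-t^2*exp(t)/2 + t*exp(t), t*exp(t), t^2*exp(t) - t*exp(t) + exp(t)]

Strategy: write A = P · J · P⁻¹ where J is a Jordan canonical form, so e^{tA} = P · e^{tJ} · P⁻¹, and e^{tJ} can be computed block-by-block.

A has Jordan form
J =
  [1, 1, 0]
  [0, 1, 1]
  [0, 0, 1]
(up to reordering of blocks).

Per-block formulas:
  For a 3×3 Jordan block J_3(1): exp(t · J_3(1)) = e^(1t)·(I + t·N + (t^2/2)·N^2), where N is the 3×3 nilpotent shift.

After assembling e^{tJ} and conjugating by P, we get:

e^{tA} =
  [-t^2*exp(t) + 2*t*exp(t) + exp(t), 2*t*exp(t), 2*t^2*exp(t) - 2*t*exp(t)]
  [t^2*exp(t)/2 - 2*t*exp(t), -t*exp(t) + exp(t), -t^2*exp(t) + 3*t*exp(t)]
  [-t^2*exp(t)/2 + t*exp(t), t*exp(t), t^2*exp(t) - t*exp(t) + exp(t)]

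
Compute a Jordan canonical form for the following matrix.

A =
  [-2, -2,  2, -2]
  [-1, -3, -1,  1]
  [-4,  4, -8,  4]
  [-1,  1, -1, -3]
J_2(-4) ⊕ J_1(-4) ⊕ J_1(-4)

The characteristic polynomial is
  det(x·I − A) = x^4 + 16*x^3 + 96*x^2 + 256*x + 256 = (x + 4)^4

Eigenvalues and multiplicities (the geometric multiplicity of λ is n − rank(A − λI), which equals the number of Jordan blocks for λ):
  λ = -4: algebraic multiplicity = 4, geometric multiplicity = 3

Determining the block sizes for each eigenvalue:
  λ = -4: 3 blocks summing to 4 forces exactly one block of size 2 and the rest size 1 → block sizes [2, 1, 1]

Assembling the blocks gives a Jordan form
J =
  [-4,  1,  0,  0]
  [ 0, -4,  0,  0]
  [ 0,  0, -4,  0]
  [ 0,  0,  0, -4]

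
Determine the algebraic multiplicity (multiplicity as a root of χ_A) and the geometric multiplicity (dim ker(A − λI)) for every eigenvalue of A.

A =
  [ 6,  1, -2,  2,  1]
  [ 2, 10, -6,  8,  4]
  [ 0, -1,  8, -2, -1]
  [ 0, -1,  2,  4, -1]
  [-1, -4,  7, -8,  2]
λ = 6: alg = 5, geom = 3

Step 1 — factor the characteristic polynomial to read off the algebraic multiplicities:
  χ_A(x) = (x - 6)^5

Step 2 — compute geometric multiplicities via the rank-nullity identity g(λ) = n − rank(A − λI):
  rank(A − (6)·I) = 2, so dim ker(A − (6)·I) = n − 2 = 3

Summary:
  λ = 6: algebraic multiplicity = 5, geometric multiplicity = 3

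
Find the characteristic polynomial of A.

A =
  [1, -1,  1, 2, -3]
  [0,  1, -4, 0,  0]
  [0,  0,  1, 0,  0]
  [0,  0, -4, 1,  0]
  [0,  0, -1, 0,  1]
x^5 - 5*x^4 + 10*x^3 - 10*x^2 + 5*x - 1

Expanding det(x·I − A) (e.g. by cofactor expansion or by noting that A is similar to its Jordan form J, which has the same characteristic polynomial as A) gives
  χ_A(x) = x^5 - 5*x^4 + 10*x^3 - 10*x^2 + 5*x - 1
which factors as (x - 1)^5. The eigenvalues (with algebraic multiplicities) are λ = 1 with multiplicity 5.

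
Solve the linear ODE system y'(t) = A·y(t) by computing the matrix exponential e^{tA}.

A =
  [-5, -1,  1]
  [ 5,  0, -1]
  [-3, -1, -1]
e^{tA} =
  [t^2*exp(-2*t)/2 - 3*t*exp(-2*t) + exp(-2*t), -t*exp(-2*t), -t^2*exp(-2*t)/2 + t*exp(-2*t)]
  [-t^2*exp(-2*t) + 5*t*exp(-2*t), 2*t*exp(-2*t) + exp(-2*t), t^2*exp(-2*t) - t*exp(-2*t)]
  [t^2*exp(-2*t)/2 - 3*t*exp(-2*t), -t*exp(-2*t), -t^2*exp(-2*t)/2 + t*exp(-2*t) + exp(-2*t)]

Strategy: write A = P · J · P⁻¹ where J is a Jordan canonical form, so e^{tA} = P · e^{tJ} · P⁻¹, and e^{tJ} can be computed block-by-block.

A has Jordan form
J =
  [-2,  1,  0]
  [ 0, -2,  1]
  [ 0,  0, -2]
(up to reordering of blocks).

Per-block formulas:
  For a 3×3 Jordan block J_3(-2): exp(t · J_3(-2)) = e^(-2t)·(I + t·N + (t^2/2)·N^2), where N is the 3×3 nilpotent shift.

After assembling e^{tJ} and conjugating by P, we get:

e^{tA} =
  [t^2*exp(-2*t)/2 - 3*t*exp(-2*t) + exp(-2*t), -t*exp(-2*t), -t^2*exp(-2*t)/2 + t*exp(-2*t)]
  [-t^2*exp(-2*t) + 5*t*exp(-2*t), 2*t*exp(-2*t) + exp(-2*t), t^2*exp(-2*t) - t*exp(-2*t)]
  [t^2*exp(-2*t)/2 - 3*t*exp(-2*t), -t*exp(-2*t), -t^2*exp(-2*t)/2 + t*exp(-2*t) + exp(-2*t)]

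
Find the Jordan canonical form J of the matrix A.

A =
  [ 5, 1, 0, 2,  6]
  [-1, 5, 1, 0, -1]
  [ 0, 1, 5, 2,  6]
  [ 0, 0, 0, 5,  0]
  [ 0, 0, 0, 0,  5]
J_3(5) ⊕ J_1(5) ⊕ J_1(5)

The characteristic polynomial is
  det(x·I − A) = x^5 - 25*x^4 + 250*x^3 - 1250*x^2 + 3125*x - 3125 = (x - 5)^5

Eigenvalues and multiplicities (the geometric multiplicity of λ is n − rank(A − λI), which equals the number of Jordan blocks for λ):
  λ = 5: algebraic multiplicity = 5, geometric multiplicity = 3

Determining the block sizes for each eigenvalue:
  λ = 5: with am = 5 and gm = 3, the partition is not yet determined (e.g. several partitions of 5 into 3 parts exist). Let N = A − (5)·I. Computing rank(N^1) = 2, rank(N^2) = 1, rank(N^3) = 0; the number of blocks of size ≥ j is rank(N^{j−1}) − rank(N^j), giving [3, 1, 1]. So we have 1 block(s) of size 3, 2 block(s) of size 1 → block sizes [3, 1, 1]

Assembling the blocks gives a Jordan form
J =
  [5, 1, 0, 0, 0]
  [0, 5, 1, 0, 0]
  [0, 0, 5, 0, 0]
  [0, 0, 0, 5, 0]
  [0, 0, 0, 0, 5]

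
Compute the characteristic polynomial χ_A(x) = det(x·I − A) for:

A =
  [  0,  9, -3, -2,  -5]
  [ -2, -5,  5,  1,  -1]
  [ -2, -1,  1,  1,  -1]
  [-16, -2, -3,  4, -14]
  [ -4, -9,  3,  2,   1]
x^5 - x^4 - 29*x^3 + 45*x^2 + 216*x - 432

Expanding det(x·I − A) (e.g. by cofactor expansion or by noting that A is similar to its Jordan form J, which has the same characteristic polynomial as A) gives
  χ_A(x) = x^5 - x^4 - 29*x^3 + 45*x^2 + 216*x - 432
which factors as (x - 3)^3*(x + 4)^2. The eigenvalues (with algebraic multiplicities) are λ = -4 with multiplicity 2, λ = 3 with multiplicity 3.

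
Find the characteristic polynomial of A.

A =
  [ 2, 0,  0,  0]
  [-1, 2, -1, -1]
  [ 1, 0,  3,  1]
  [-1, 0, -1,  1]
x^4 - 8*x^3 + 24*x^2 - 32*x + 16

Expanding det(x·I − A) (e.g. by cofactor expansion or by noting that A is similar to its Jordan form J, which has the same characteristic polynomial as A) gives
  χ_A(x) = x^4 - 8*x^3 + 24*x^2 - 32*x + 16
which factors as (x - 2)^4. The eigenvalues (with algebraic multiplicities) are λ = 2 with multiplicity 4.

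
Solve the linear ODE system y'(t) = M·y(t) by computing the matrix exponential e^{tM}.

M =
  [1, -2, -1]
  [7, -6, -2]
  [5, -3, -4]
e^{tM} =
  [-3*t^2*exp(-3*t)/2 + 4*t*exp(-3*t) + exp(-3*t), t^2*exp(-3*t)/2 - 2*t*exp(-3*t), t^2*exp(-3*t)/2 - t*exp(-3*t)]
  [-3*t^2*exp(-3*t)/2 + 7*t*exp(-3*t), t^2*exp(-3*t)/2 - 3*t*exp(-3*t) + exp(-3*t), t^2*exp(-3*t)/2 - 2*t*exp(-3*t)]
  [-3*t^2*exp(-3*t) + 5*t*exp(-3*t), t^2*exp(-3*t) - 3*t*exp(-3*t), t^2*exp(-3*t) - t*exp(-3*t) + exp(-3*t)]

Strategy: write M = P · J · P⁻¹ where J is a Jordan canonical form, so e^{tM} = P · e^{tJ} · P⁻¹, and e^{tJ} can be computed block-by-block.

M has Jordan form
J =
  [-3,  1,  0]
  [ 0, -3,  1]
  [ 0,  0, -3]
(up to reordering of blocks).

Per-block formulas:
  For a 3×3 Jordan block J_3(-3): exp(t · J_3(-3)) = e^(-3t)·(I + t·N + (t^2/2)·N^2), where N is the 3×3 nilpotent shift.

After assembling e^{tJ} and conjugating by P, we get:

e^{tM} =
  [-3*t^2*exp(-3*t)/2 + 4*t*exp(-3*t) + exp(-3*t), t^2*exp(-3*t)/2 - 2*t*exp(-3*t), t^2*exp(-3*t)/2 - t*exp(-3*t)]
  [-3*t^2*exp(-3*t)/2 + 7*t*exp(-3*t), t^2*exp(-3*t)/2 - 3*t*exp(-3*t) + exp(-3*t), t^2*exp(-3*t)/2 - 2*t*exp(-3*t)]
  [-3*t^2*exp(-3*t) + 5*t*exp(-3*t), t^2*exp(-3*t) - 3*t*exp(-3*t), t^2*exp(-3*t) - t*exp(-3*t) + exp(-3*t)]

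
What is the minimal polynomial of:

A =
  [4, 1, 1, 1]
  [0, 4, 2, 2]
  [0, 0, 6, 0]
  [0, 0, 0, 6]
x^3 - 14*x^2 + 64*x - 96

The characteristic polynomial is χ_A(x) = (x - 6)^2*(x - 4)^2, so the eigenvalues are known. The minimal polynomial is
  m_A(x) = Π_λ (x − λ)^{k_λ}
where k_λ is the size of the *largest* Jordan block for λ (equivalently, the smallest k with (A − λI)^k v = 0 for every generalised eigenvector v of λ).

  λ = 4: largest Jordan block has size 2, contributing (x − 4)^2
  λ = 6: largest Jordan block has size 1, contributing (x − 6)

So m_A(x) = (x - 6)*(x - 4)^2 = x^3 - 14*x^2 + 64*x - 96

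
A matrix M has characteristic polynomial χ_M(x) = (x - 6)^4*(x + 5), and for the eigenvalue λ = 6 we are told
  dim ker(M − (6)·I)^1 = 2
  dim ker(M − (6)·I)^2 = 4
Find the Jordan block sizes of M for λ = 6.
Block sizes for λ = 6: [2, 2]

From the dimensions of kernels of powers, the number of Jordan blocks of size at least j is d_j − d_{j−1} where d_j = dim ker(N^j) (with d_0 = 0). Computing the differences gives [2, 2].
The number of blocks of size exactly k is (#blocks of size ≥ k) − (#blocks of size ≥ k + 1), so the partition is: 2 block(s) of size 2.
In nonincreasing order the block sizes are [2, 2].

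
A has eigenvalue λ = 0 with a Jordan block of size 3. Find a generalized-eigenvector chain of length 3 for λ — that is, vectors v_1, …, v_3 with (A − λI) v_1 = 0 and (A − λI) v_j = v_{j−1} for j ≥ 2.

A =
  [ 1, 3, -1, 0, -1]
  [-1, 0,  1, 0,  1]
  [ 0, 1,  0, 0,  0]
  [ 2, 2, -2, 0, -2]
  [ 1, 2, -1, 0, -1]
A Jordan chain for λ = 0 of length 3:
v_1 = (-3, 0, -1, -2, -2)ᵀ
v_2 = (1, -1, 0, 2, 1)ᵀ
v_3 = (1, 0, 0, 0, 0)ᵀ

Let N = A − (0)·I. We want v_3 with N^3 v_3 = 0 but N^2 v_3 ≠ 0; then v_{j-1} := N · v_j for j = 3, …, 2.

Pick v_3 = (1, 0, 0, 0, 0)ᵀ.
Then v_2 = N · v_3 = (1, -1, 0, 2, 1)ᵀ.
Then v_1 = N · v_2 = (-3, 0, -1, -2, -2)ᵀ.

Sanity check: (A − (0)·I) v_1 = (0, 0, 0, 0, 0)ᵀ = 0. ✓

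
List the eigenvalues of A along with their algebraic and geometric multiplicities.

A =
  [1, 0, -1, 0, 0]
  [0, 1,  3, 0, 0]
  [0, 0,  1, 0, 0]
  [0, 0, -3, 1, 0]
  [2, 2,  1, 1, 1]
λ = 1: alg = 5, geom = 3

Step 1 — factor the characteristic polynomial to read off the algebraic multiplicities:
  χ_A(x) = (x - 1)^5

Step 2 — compute geometric multiplicities via the rank-nullity identity g(λ) = n − rank(A − λI):
  rank(A − (1)·I) = 2, so dim ker(A − (1)·I) = n − 2 = 3

Summary:
  λ = 1: algebraic multiplicity = 5, geometric multiplicity = 3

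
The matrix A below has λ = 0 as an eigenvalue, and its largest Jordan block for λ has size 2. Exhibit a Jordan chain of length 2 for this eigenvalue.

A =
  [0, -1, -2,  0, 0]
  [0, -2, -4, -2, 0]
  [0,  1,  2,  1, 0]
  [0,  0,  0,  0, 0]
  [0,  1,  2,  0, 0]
A Jordan chain for λ = 0 of length 2:
v_1 = (-1, -2, 1, 0, 1)ᵀ
v_2 = (0, 1, 0, 0, 0)ᵀ

Let N = A − (0)·I. We want v_2 with N^2 v_2 = 0 but N^1 v_2 ≠ 0; then v_{j-1} := N · v_j for j = 2, …, 2.

Pick v_2 = (0, 1, 0, 0, 0)ᵀ.
Then v_1 = N · v_2 = (-1, -2, 1, 0, 1)ᵀ.

Sanity check: (A − (0)·I) v_1 = (0, 0, 0, 0, 0)ᵀ = 0. ✓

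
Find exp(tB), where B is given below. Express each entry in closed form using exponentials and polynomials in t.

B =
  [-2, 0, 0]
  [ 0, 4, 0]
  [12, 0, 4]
e^{tB} =
  [exp(-2*t), 0, 0]
  [0, exp(4*t), 0]
  [2*exp(4*t) - 2*exp(-2*t), 0, exp(4*t)]

Strategy: write B = P · J · P⁻¹ where J is a Jordan canonical form, so e^{tB} = P · e^{tJ} · P⁻¹, and e^{tJ} can be computed block-by-block.

B has Jordan form
J =
  [-2, 0, 0]
  [ 0, 4, 0]
  [ 0, 0, 4]
(up to reordering of blocks).

Per-block formulas:
  For a 1×1 block at λ = -2: exp(t · [-2]) = [e^(-2t)].
  For a 1×1 block at λ = 4: exp(t · [4]) = [e^(4t)].

After assembling e^{tJ} and conjugating by P, we get:

e^{tB} =
  [exp(-2*t), 0, 0]
  [0, exp(4*t), 0]
  [2*exp(4*t) - 2*exp(-2*t), 0, exp(4*t)]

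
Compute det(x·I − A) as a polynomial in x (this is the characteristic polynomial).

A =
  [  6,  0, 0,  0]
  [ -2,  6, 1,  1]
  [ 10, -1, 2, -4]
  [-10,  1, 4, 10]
x^4 - 24*x^3 + 216*x^2 - 864*x + 1296

Expanding det(x·I − A) (e.g. by cofactor expansion or by noting that A is similar to its Jordan form J, which has the same characteristic polynomial as A) gives
  χ_A(x) = x^4 - 24*x^3 + 216*x^2 - 864*x + 1296
which factors as (x - 6)^4. The eigenvalues (with algebraic multiplicities) are λ = 6 with multiplicity 4.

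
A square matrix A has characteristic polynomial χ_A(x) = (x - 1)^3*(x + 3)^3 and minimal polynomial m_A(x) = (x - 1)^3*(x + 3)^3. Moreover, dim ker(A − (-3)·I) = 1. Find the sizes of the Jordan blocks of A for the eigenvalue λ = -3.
Block sizes for λ = -3: [3]

Step 1 — from the characteristic polynomial, algebraic multiplicity of λ = -3 is 3. From dim ker(A − (-3)·I) = 1, there are exactly 1 Jordan blocks for λ = -3.
Step 2 — from the minimal polynomial, the factor (x + 3)^3 tells us the largest block for λ = -3 has size 3.
Step 3 — with total size 3, 1 blocks, and largest block 3, the block sizes (in nonincreasing order) are [3].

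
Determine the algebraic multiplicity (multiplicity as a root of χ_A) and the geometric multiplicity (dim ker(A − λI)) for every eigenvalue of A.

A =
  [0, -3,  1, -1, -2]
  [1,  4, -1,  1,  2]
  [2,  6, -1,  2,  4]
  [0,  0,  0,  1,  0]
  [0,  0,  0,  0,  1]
λ = 1: alg = 5, geom = 4

Step 1 — factor the characteristic polynomial to read off the algebraic multiplicities:
  χ_A(x) = (x - 1)^5

Step 2 — compute geometric multiplicities via the rank-nullity identity g(λ) = n − rank(A − λI):
  rank(A − (1)·I) = 1, so dim ker(A − (1)·I) = n − 1 = 4

Summary:
  λ = 1: algebraic multiplicity = 5, geometric multiplicity = 4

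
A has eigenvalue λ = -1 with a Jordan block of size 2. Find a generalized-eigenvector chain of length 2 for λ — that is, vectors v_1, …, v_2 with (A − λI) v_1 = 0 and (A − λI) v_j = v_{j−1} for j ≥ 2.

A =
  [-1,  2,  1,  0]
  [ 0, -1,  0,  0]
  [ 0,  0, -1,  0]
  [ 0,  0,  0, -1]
A Jordan chain for λ = -1 of length 2:
v_1 = (2, 0, 0, 0)ᵀ
v_2 = (0, 1, 0, 0)ᵀ

Let N = A − (-1)·I. We want v_2 with N^2 v_2 = 0 but N^1 v_2 ≠ 0; then v_{j-1} := N · v_j for j = 2, …, 2.

Pick v_2 = (0, 1, 0, 0)ᵀ.
Then v_1 = N · v_2 = (2, 0, 0, 0)ᵀ.

Sanity check: (A − (-1)·I) v_1 = (0, 0, 0, 0)ᵀ = 0. ✓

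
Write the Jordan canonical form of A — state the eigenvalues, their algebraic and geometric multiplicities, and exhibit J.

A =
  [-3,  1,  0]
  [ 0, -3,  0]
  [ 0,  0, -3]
J_2(-3) ⊕ J_1(-3)

The characteristic polynomial is
  det(x·I − A) = x^3 + 9*x^2 + 27*x + 27 = (x + 3)^3

Eigenvalues and multiplicities (the geometric multiplicity of λ is n − rank(A − λI), which equals the number of Jordan blocks for λ):
  λ = -3: algebraic multiplicity = 3, geometric multiplicity = 2

Determining the block sizes for each eigenvalue:
  λ = -3: 2 blocks summing to 3 forces exactly one block of size 2 and the rest size 1 → block sizes [2, 1]

Assembling the blocks gives a Jordan form
J =
  [-3,  1,  0]
  [ 0, -3,  0]
  [ 0,  0, -3]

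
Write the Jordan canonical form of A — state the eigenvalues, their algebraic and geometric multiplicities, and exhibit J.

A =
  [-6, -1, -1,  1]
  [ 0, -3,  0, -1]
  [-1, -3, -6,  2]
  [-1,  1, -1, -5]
J_3(-5) ⊕ J_1(-5)

The characteristic polynomial is
  det(x·I − A) = x^4 + 20*x^3 + 150*x^2 + 500*x + 625 = (x + 5)^4

Eigenvalues and multiplicities (the geometric multiplicity of λ is n − rank(A − λI), which equals the number of Jordan blocks for λ):
  λ = -5: algebraic multiplicity = 4, geometric multiplicity = 2

Determining the block sizes for each eigenvalue:
  λ = -5: with am = 4 and gm = 2, the partition is not yet determined (e.g. several partitions of 4 into 2 parts exist). Let N = A − (-5)·I. Computing rank(N^1) = 2, rank(N^2) = 1, rank(N^3) = 0; the number of blocks of size ≥ j is rank(N^{j−1}) − rank(N^j), giving [2, 1, 1]. So we have 1 block(s) of size 3, 1 block(s) of size 1 → block sizes [3, 1]

Assembling the blocks gives a Jordan form
J =
  [-5,  1,  0,  0]
  [ 0, -5,  1,  0]
  [ 0,  0, -5,  0]
  [ 0,  0,  0, -5]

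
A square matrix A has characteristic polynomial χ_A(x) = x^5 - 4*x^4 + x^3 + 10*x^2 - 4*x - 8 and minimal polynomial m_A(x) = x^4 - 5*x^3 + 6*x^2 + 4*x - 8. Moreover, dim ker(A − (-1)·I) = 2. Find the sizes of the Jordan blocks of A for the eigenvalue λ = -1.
Block sizes for λ = -1: [1, 1]

Step 1 — from the characteristic polynomial, algebraic multiplicity of λ = -1 is 2. From dim ker(A − (-1)·I) = 2, there are exactly 2 Jordan blocks for λ = -1.
Step 2 — from the minimal polynomial, the factor (x + 1) tells us the largest block for λ = -1 has size 1.
Step 3 — with total size 2, 2 blocks, and largest block 1, the block sizes (in nonincreasing order) are [1, 1].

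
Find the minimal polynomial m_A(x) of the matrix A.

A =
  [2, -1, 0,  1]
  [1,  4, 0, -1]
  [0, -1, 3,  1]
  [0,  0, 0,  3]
x^3 - 9*x^2 + 27*x - 27

The characteristic polynomial is χ_A(x) = (x - 3)^4, so the eigenvalues are known. The minimal polynomial is
  m_A(x) = Π_λ (x − λ)^{k_λ}
where k_λ is the size of the *largest* Jordan block for λ (equivalently, the smallest k with (A − λI)^k v = 0 for every generalised eigenvector v of λ).

  λ = 3: largest Jordan block has size 3, contributing (x − 3)^3

So m_A(x) = (x - 3)^3 = x^3 - 9*x^2 + 27*x - 27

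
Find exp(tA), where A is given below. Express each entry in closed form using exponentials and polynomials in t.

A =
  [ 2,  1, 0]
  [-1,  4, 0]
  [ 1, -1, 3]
e^{tA} =
  [-t*exp(3*t) + exp(3*t), t*exp(3*t), 0]
  [-t*exp(3*t), t*exp(3*t) + exp(3*t), 0]
  [t*exp(3*t), -t*exp(3*t), exp(3*t)]

Strategy: write A = P · J · P⁻¹ where J is a Jordan canonical form, so e^{tA} = P · e^{tJ} · P⁻¹, and e^{tJ} can be computed block-by-block.

A has Jordan form
J =
  [3, 1, 0]
  [0, 3, 0]
  [0, 0, 3]
(up to reordering of blocks).

Per-block formulas:
  For a 1×1 block at λ = 3: exp(t · [3]) = [e^(3t)].
  For a 2×2 Jordan block J_2(3): exp(t · J_2(3)) = e^(3t)·(I + t·N), where N is the 2×2 nilpotent shift.

After assembling e^{tJ} and conjugating by P, we get:

e^{tA} =
  [-t*exp(3*t) + exp(3*t), t*exp(3*t), 0]
  [-t*exp(3*t), t*exp(3*t) + exp(3*t), 0]
  [t*exp(3*t), -t*exp(3*t), exp(3*t)]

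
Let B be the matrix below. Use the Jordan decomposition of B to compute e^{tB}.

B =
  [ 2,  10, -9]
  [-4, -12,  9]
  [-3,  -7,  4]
e^{tB} =
  [3*t^2*exp(-2*t)/2 + 4*t*exp(-2*t) + exp(-2*t), 3*t^2*exp(-2*t)/2 + 10*t*exp(-2*t), -9*t*exp(-2*t)]
  [-3*t^2*exp(-2*t)/2 - 4*t*exp(-2*t), -3*t^2*exp(-2*t)/2 - 10*t*exp(-2*t) + exp(-2*t), 9*t*exp(-2*t)]
  [-t^2*exp(-2*t) - 3*t*exp(-2*t), -t^2*exp(-2*t) - 7*t*exp(-2*t), 6*t*exp(-2*t) + exp(-2*t)]

Strategy: write B = P · J · P⁻¹ where J is a Jordan canonical form, so e^{tB} = P · e^{tJ} · P⁻¹, and e^{tJ} can be computed block-by-block.

B has Jordan form
J =
  [-2,  1,  0]
  [ 0, -2,  1]
  [ 0,  0, -2]
(up to reordering of blocks).

Per-block formulas:
  For a 3×3 Jordan block J_3(-2): exp(t · J_3(-2)) = e^(-2t)·(I + t·N + (t^2/2)·N^2), where N is the 3×3 nilpotent shift.

After assembling e^{tJ} and conjugating by P, we get:

e^{tB} =
  [3*t^2*exp(-2*t)/2 + 4*t*exp(-2*t) + exp(-2*t), 3*t^2*exp(-2*t)/2 + 10*t*exp(-2*t), -9*t*exp(-2*t)]
  [-3*t^2*exp(-2*t)/2 - 4*t*exp(-2*t), -3*t^2*exp(-2*t)/2 - 10*t*exp(-2*t) + exp(-2*t), 9*t*exp(-2*t)]
  [-t^2*exp(-2*t) - 3*t*exp(-2*t), -t^2*exp(-2*t) - 7*t*exp(-2*t), 6*t*exp(-2*t) + exp(-2*t)]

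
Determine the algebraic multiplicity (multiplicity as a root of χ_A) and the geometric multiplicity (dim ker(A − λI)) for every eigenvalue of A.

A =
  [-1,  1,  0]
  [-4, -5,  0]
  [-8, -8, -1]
λ = -3: alg = 2, geom = 1; λ = -1: alg = 1, geom = 1

Step 1 — factor the characteristic polynomial to read off the algebraic multiplicities:
  χ_A(x) = (x + 1)*(x + 3)^2

Step 2 — compute geometric multiplicities via the rank-nullity identity g(λ) = n − rank(A − λI):
  rank(A − (-3)·I) = 2, so dim ker(A − (-3)·I) = n − 2 = 1
  rank(A − (-1)·I) = 2, so dim ker(A − (-1)·I) = n − 2 = 1

Summary:
  λ = -3: algebraic multiplicity = 2, geometric multiplicity = 1
  λ = -1: algebraic multiplicity = 1, geometric multiplicity = 1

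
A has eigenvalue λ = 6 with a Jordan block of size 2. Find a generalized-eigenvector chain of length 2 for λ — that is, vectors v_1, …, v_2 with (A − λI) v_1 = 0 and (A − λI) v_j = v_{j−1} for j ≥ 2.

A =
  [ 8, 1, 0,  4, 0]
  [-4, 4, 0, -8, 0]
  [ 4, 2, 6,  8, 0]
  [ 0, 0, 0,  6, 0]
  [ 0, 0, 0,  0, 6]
A Jordan chain for λ = 6 of length 2:
v_1 = (2, -4, 4, 0, 0)ᵀ
v_2 = (1, 0, 0, 0, 0)ᵀ

Let N = A − (6)·I. We want v_2 with N^2 v_2 = 0 but N^1 v_2 ≠ 0; then v_{j-1} := N · v_j for j = 2, …, 2.

Pick v_2 = (1, 0, 0, 0, 0)ᵀ.
Then v_1 = N · v_2 = (2, -4, 4, 0, 0)ᵀ.

Sanity check: (A − (6)·I) v_1 = (0, 0, 0, 0, 0)ᵀ = 0. ✓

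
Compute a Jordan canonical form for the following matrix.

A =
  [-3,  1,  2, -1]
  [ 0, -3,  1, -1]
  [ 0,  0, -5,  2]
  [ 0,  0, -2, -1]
J_3(-3) ⊕ J_1(-3)

The characteristic polynomial is
  det(x·I − A) = x^4 + 12*x^3 + 54*x^2 + 108*x + 81 = (x + 3)^4

Eigenvalues and multiplicities (the geometric multiplicity of λ is n − rank(A − λI), which equals the number of Jordan blocks for λ):
  λ = -3: algebraic multiplicity = 4, geometric multiplicity = 2

Determining the block sizes for each eigenvalue:
  λ = -3: with am = 4 and gm = 2, the partition is not yet determined (e.g. several partitions of 4 into 2 parts exist). Let N = A − (-3)·I. Computing rank(N^1) = 2, rank(N^2) = 1, rank(N^3) = 0; the number of blocks of size ≥ j is rank(N^{j−1}) − rank(N^j), giving [2, 1, 1]. So we have 1 block(s) of size 3, 1 block(s) of size 1 → block sizes [3, 1]

Assembling the blocks gives a Jordan form
J =
  [-3,  1,  0,  0]
  [ 0, -3,  1,  0]
  [ 0,  0, -3,  0]
  [ 0,  0,  0, -3]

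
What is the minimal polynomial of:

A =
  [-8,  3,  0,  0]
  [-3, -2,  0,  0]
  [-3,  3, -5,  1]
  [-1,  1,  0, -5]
x^3 + 15*x^2 + 75*x + 125

The characteristic polynomial is χ_A(x) = (x + 5)^4, so the eigenvalues are known. The minimal polynomial is
  m_A(x) = Π_λ (x − λ)^{k_λ}
where k_λ is the size of the *largest* Jordan block for λ (equivalently, the smallest k with (A − λI)^k v = 0 for every generalised eigenvector v of λ).

  λ = -5: largest Jordan block has size 3, contributing (x + 5)^3

So m_A(x) = (x + 5)^3 = x^3 + 15*x^2 + 75*x + 125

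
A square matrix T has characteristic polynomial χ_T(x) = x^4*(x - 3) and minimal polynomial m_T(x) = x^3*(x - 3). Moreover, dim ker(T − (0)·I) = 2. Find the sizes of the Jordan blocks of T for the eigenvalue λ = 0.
Block sizes for λ = 0: [3, 1]

Step 1 — from the characteristic polynomial, algebraic multiplicity of λ = 0 is 4. From dim ker(T − (0)·I) = 2, there are exactly 2 Jordan blocks for λ = 0.
Step 2 — from the minimal polynomial, the factor (x − 0)^3 tells us the largest block for λ = 0 has size 3.
Step 3 — with total size 4, 2 blocks, and largest block 3, the block sizes (in nonincreasing order) are [3, 1].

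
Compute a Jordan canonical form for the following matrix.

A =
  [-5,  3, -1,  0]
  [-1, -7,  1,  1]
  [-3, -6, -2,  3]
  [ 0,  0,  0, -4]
J_2(-5) ⊕ J_2(-4)

The characteristic polynomial is
  det(x·I − A) = x^4 + 18*x^3 + 121*x^2 + 360*x + 400 = (x + 4)^2*(x + 5)^2

Eigenvalues and multiplicities (the geometric multiplicity of λ is n − rank(A − λI), which equals the number of Jordan blocks for λ):
  λ = -5: algebraic multiplicity = 2, geometric multiplicity = 1
  λ = -4: algebraic multiplicity = 2, geometric multiplicity = 1

Determining the block sizes for each eigenvalue:
  λ = -5: one block (gm = 1), so the single block has size am = 2 → block sizes [2]
  λ = -4: one block (gm = 1), so the single block has size am = 2 → block sizes [2]

Assembling the blocks gives a Jordan form
J =
  [-5,  1,  0,  0]
  [ 0, -5,  0,  0]
  [ 0,  0, -4,  1]
  [ 0,  0,  0, -4]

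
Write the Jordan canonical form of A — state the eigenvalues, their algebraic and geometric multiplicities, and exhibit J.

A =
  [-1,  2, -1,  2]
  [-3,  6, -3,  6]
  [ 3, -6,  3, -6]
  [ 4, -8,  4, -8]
J_2(0) ⊕ J_1(0) ⊕ J_1(0)

The characteristic polynomial is
  det(x·I − A) = x^4

Eigenvalues and multiplicities (the geometric multiplicity of λ is n − rank(A − λI), which equals the number of Jordan blocks for λ):
  λ = 0: algebraic multiplicity = 4, geometric multiplicity = 3

Determining the block sizes for each eigenvalue:
  λ = 0: 3 blocks summing to 4 forces exactly one block of size 2 and the rest size 1 → block sizes [2, 1, 1]

Assembling the blocks gives a Jordan form
J =
  [0, 1, 0, 0]
  [0, 0, 0, 0]
  [0, 0, 0, 0]
  [0, 0, 0, 0]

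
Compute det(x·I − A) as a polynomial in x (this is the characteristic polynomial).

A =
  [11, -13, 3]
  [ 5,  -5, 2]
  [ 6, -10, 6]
x^3 - 12*x^2 + 48*x - 64

Expanding det(x·I − A) (e.g. by cofactor expansion or by noting that A is similar to its Jordan form J, which has the same characteristic polynomial as A) gives
  χ_A(x) = x^3 - 12*x^2 + 48*x - 64
which factors as (x - 4)^3. The eigenvalues (with algebraic multiplicities) are λ = 4 with multiplicity 3.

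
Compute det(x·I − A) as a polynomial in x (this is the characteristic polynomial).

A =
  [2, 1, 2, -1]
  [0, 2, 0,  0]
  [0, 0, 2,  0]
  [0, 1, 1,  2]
x^4 - 8*x^3 + 24*x^2 - 32*x + 16

Expanding det(x·I − A) (e.g. by cofactor expansion or by noting that A is similar to its Jordan form J, which has the same characteristic polynomial as A) gives
  χ_A(x) = x^4 - 8*x^3 + 24*x^2 - 32*x + 16
which factors as (x - 2)^4. The eigenvalues (with algebraic multiplicities) are λ = 2 with multiplicity 4.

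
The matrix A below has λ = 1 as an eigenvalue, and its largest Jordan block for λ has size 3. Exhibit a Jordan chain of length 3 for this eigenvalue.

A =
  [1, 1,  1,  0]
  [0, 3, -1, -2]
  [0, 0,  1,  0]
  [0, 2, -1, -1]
A Jordan chain for λ = 1 of length 3:
v_1 = (2, 0, 0, 0)ᵀ
v_2 = (1, 2, 0, 2)ᵀ
v_3 = (0, 1, 0, 0)ᵀ

Let N = A − (1)·I. We want v_3 with N^3 v_3 = 0 but N^2 v_3 ≠ 0; then v_{j-1} := N · v_j for j = 3, …, 2.

Pick v_3 = (0, 1, 0, 0)ᵀ.
Then v_2 = N · v_3 = (1, 2, 0, 2)ᵀ.
Then v_1 = N · v_2 = (2, 0, 0, 0)ᵀ.

Sanity check: (A − (1)·I) v_1 = (0, 0, 0, 0)ᵀ = 0. ✓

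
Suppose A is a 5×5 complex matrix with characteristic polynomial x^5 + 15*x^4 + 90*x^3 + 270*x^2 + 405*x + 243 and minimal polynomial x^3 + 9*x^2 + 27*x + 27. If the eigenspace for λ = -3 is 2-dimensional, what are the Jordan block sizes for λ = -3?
Block sizes for λ = -3: [3, 2]

Step 1 — from the characteristic polynomial, algebraic multiplicity of λ = -3 is 5. From dim ker(A − (-3)·I) = 2, there are exactly 2 Jordan blocks for λ = -3.
Step 2 — from the minimal polynomial, the factor (x + 3)^3 tells us the largest block for λ = -3 has size 3.
Step 3 — with total size 5, 2 blocks, and largest block 3, the block sizes (in nonincreasing order) are [3, 2].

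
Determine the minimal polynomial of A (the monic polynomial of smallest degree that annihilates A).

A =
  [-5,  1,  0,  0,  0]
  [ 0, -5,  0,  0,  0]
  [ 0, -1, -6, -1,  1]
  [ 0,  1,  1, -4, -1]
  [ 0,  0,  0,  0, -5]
x^2 + 10*x + 25

The characteristic polynomial is χ_A(x) = (x + 5)^5, so the eigenvalues are known. The minimal polynomial is
  m_A(x) = Π_λ (x − λ)^{k_λ}
where k_λ is the size of the *largest* Jordan block for λ (equivalently, the smallest k with (A − λI)^k v = 0 for every generalised eigenvector v of λ).

  λ = -5: largest Jordan block has size 2, contributing (x + 5)^2

So m_A(x) = (x + 5)^2 = x^2 + 10*x + 25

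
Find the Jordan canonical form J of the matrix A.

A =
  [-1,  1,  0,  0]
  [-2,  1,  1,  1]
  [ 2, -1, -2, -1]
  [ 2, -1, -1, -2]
J_3(-1) ⊕ J_1(-1)

The characteristic polynomial is
  det(x·I − A) = x^4 + 4*x^3 + 6*x^2 + 4*x + 1 = (x + 1)^4

Eigenvalues and multiplicities (the geometric multiplicity of λ is n − rank(A − λI), which equals the number of Jordan blocks for λ):
  λ = -1: algebraic multiplicity = 4, geometric multiplicity = 2

Determining the block sizes for each eigenvalue:
  λ = -1: with am = 4 and gm = 2, the partition is not yet determined (e.g. several partitions of 4 into 2 parts exist). Let N = A − (-1)·I. Computing rank(N^1) = 2, rank(N^2) = 1, rank(N^3) = 0; the number of blocks of size ≥ j is rank(N^{j−1}) − rank(N^j), giving [2, 1, 1]. So we have 1 block(s) of size 3, 1 block(s) of size 1 → block sizes [3, 1]

Assembling the blocks gives a Jordan form
J =
  [-1,  1,  0,  0]
  [ 0, -1,  1,  0]
  [ 0,  0, -1,  0]
  [ 0,  0,  0, -1]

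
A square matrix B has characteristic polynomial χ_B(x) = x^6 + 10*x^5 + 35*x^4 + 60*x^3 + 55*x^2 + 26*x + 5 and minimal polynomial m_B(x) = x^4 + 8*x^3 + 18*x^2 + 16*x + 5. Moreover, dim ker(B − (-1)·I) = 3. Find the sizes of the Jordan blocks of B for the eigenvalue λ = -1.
Block sizes for λ = -1: [3, 1, 1]

Step 1 — from the characteristic polynomial, algebraic multiplicity of λ = -1 is 5. From dim ker(B − (-1)·I) = 3, there are exactly 3 Jordan blocks for λ = -1.
Step 2 — from the minimal polynomial, the factor (x + 1)^3 tells us the largest block for λ = -1 has size 3.
Step 3 — with total size 5, 3 blocks, and largest block 3, the block sizes (in nonincreasing order) are [3, 1, 1].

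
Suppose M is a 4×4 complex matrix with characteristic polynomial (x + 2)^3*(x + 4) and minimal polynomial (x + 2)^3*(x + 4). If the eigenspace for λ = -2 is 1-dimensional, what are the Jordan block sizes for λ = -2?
Block sizes for λ = -2: [3]

Step 1 — from the characteristic polynomial, algebraic multiplicity of λ = -2 is 3. From dim ker(M − (-2)·I) = 1, there are exactly 1 Jordan blocks for λ = -2.
Step 2 — from the minimal polynomial, the factor (x + 2)^3 tells us the largest block for λ = -2 has size 3.
Step 3 — with total size 3, 1 blocks, and largest block 3, the block sizes (in nonincreasing order) are [3].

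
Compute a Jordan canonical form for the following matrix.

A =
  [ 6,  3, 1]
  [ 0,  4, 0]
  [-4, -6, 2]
J_2(4) ⊕ J_1(4)

The characteristic polynomial is
  det(x·I − A) = x^3 - 12*x^2 + 48*x - 64 = (x - 4)^3

Eigenvalues and multiplicities (the geometric multiplicity of λ is n − rank(A − λI), which equals the number of Jordan blocks for λ):
  λ = 4: algebraic multiplicity = 3, geometric multiplicity = 2

Determining the block sizes for each eigenvalue:
  λ = 4: 2 blocks summing to 3 forces exactly one block of size 2 and the rest size 1 → block sizes [2, 1]

Assembling the blocks gives a Jordan form
J =
  [4, 1, 0]
  [0, 4, 0]
  [0, 0, 4]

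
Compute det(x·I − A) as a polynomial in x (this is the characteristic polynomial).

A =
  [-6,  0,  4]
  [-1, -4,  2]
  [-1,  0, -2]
x^3 + 12*x^2 + 48*x + 64

Expanding det(x·I − A) (e.g. by cofactor expansion or by noting that A is similar to its Jordan form J, which has the same characteristic polynomial as A) gives
  χ_A(x) = x^3 + 12*x^2 + 48*x + 64
which factors as (x + 4)^3. The eigenvalues (with algebraic multiplicities) are λ = -4 with multiplicity 3.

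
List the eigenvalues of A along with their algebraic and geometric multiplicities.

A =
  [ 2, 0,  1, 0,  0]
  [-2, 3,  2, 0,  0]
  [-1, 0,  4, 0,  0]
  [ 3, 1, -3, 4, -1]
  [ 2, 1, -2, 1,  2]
λ = 3: alg = 5, geom = 3

Step 1 — factor the characteristic polynomial to read off the algebraic multiplicities:
  χ_A(x) = (x - 3)^5

Step 2 — compute geometric multiplicities via the rank-nullity identity g(λ) = n − rank(A − λI):
  rank(A − (3)·I) = 2, so dim ker(A − (3)·I) = n − 2 = 3

Summary:
  λ = 3: algebraic multiplicity = 5, geometric multiplicity = 3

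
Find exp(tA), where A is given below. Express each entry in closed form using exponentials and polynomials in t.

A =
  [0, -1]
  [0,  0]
e^{tA} =
  [1, -t]
  [0, 1]

Strategy: write A = P · J · P⁻¹ where J is a Jordan canonical form, so e^{tA} = P · e^{tJ} · P⁻¹, and e^{tJ} can be computed block-by-block.

A has Jordan form
J =
  [0, 1]
  [0, 0]
(up to reordering of blocks).

Per-block formulas:
  For a 2×2 Jordan block J_2(0): exp(t · J_2(0)) = e^(0t)·(I + t·N), where N is the 2×2 nilpotent shift.

After assembling e^{tJ} and conjugating by P, we get:

e^{tA} =
  [1, -t]
  [0, 1]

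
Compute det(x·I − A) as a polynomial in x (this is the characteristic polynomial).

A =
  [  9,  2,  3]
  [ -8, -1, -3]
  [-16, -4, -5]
x^3 - 3*x^2 + 3*x - 1

Expanding det(x·I − A) (e.g. by cofactor expansion or by noting that A is similar to its Jordan form J, which has the same characteristic polynomial as A) gives
  χ_A(x) = x^3 - 3*x^2 + 3*x - 1
which factors as (x - 1)^3. The eigenvalues (with algebraic multiplicities) are λ = 1 with multiplicity 3.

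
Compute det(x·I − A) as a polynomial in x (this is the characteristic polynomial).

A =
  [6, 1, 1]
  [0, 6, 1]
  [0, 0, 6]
x^3 - 18*x^2 + 108*x - 216

Expanding det(x·I − A) (e.g. by cofactor expansion or by noting that A is similar to its Jordan form J, which has the same characteristic polynomial as A) gives
  χ_A(x) = x^3 - 18*x^2 + 108*x - 216
which factors as (x - 6)^3. The eigenvalues (with algebraic multiplicities) are λ = 6 with multiplicity 3.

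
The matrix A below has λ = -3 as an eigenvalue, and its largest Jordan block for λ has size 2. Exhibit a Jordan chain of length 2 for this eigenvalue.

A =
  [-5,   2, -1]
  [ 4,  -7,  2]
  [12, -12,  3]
A Jordan chain for λ = -3 of length 2:
v_1 = (-2, 4, 12)ᵀ
v_2 = (1, 0, 0)ᵀ

Let N = A − (-3)·I. We want v_2 with N^2 v_2 = 0 but N^1 v_2 ≠ 0; then v_{j-1} := N · v_j for j = 2, …, 2.

Pick v_2 = (1, 0, 0)ᵀ.
Then v_1 = N · v_2 = (-2, 4, 12)ᵀ.

Sanity check: (A − (-3)·I) v_1 = (0, 0, 0)ᵀ = 0. ✓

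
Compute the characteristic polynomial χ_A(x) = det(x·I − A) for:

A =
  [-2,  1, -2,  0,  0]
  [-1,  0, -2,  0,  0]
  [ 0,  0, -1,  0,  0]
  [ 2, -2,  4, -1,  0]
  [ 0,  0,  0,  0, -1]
x^5 + 5*x^4 + 10*x^3 + 10*x^2 + 5*x + 1

Expanding det(x·I − A) (e.g. by cofactor expansion or by noting that A is similar to its Jordan form J, which has the same characteristic polynomial as A) gives
  χ_A(x) = x^5 + 5*x^4 + 10*x^3 + 10*x^2 + 5*x + 1
which factors as (x + 1)^5. The eigenvalues (with algebraic multiplicities) are λ = -1 with multiplicity 5.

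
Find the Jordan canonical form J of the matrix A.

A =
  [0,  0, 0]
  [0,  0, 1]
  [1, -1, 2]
J_1(0) ⊕ J_2(1)

The characteristic polynomial is
  det(x·I − A) = x^3 - 2*x^2 + x = x*(x - 1)^2

Eigenvalues and multiplicities (the geometric multiplicity of λ is n − rank(A − λI), which equals the number of Jordan blocks for λ):
  λ = 0: algebraic multiplicity = 1, geometric multiplicity = 1
  λ = 1: algebraic multiplicity = 2, geometric multiplicity = 1

Determining the block sizes for each eigenvalue:
  λ = 0: one block (gm = 1), so the single block has size am = 1 → block sizes [1]
  λ = 1: one block (gm = 1), so the single block has size am = 2 → block sizes [2]

Assembling the blocks gives a Jordan form
J =
  [0, 0, 0]
  [0, 1, 1]
  [0, 0, 1]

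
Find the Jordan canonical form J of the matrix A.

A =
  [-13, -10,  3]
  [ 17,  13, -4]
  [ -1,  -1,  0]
J_3(0)

The characteristic polynomial is
  det(x·I − A) = x^3

Eigenvalues and multiplicities (the geometric multiplicity of λ is n − rank(A − λI), which equals the number of Jordan blocks for λ):
  λ = 0: algebraic multiplicity = 3, geometric multiplicity = 1

Determining the block sizes for each eigenvalue:
  λ = 0: one block (gm = 1), so the single block has size am = 3 → block sizes [3]

Assembling the blocks gives a Jordan form
J =
  [0, 1, 0]
  [0, 0, 1]
  [0, 0, 0]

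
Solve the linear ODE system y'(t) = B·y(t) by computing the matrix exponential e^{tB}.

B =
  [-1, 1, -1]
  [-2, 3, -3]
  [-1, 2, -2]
e^{tB} =
  [1 - t, t, -t]
  [-t^2/2 - 2*t, t^2/2 + 3*t + 1, -t^2/2 - 3*t]
  [-t^2/2 - t, t^2/2 + 2*t, -t^2/2 - 2*t + 1]

Strategy: write B = P · J · P⁻¹ where J is a Jordan canonical form, so e^{tB} = P · e^{tJ} · P⁻¹, and e^{tJ} can be computed block-by-block.

B has Jordan form
J =
  [0, 1, 0]
  [0, 0, 1]
  [0, 0, 0]
(up to reordering of blocks).

Per-block formulas:
  For a 3×3 Jordan block J_3(0): exp(t · J_3(0)) = e^(0t)·(I + t·N + (t^2/2)·N^2), where N is the 3×3 nilpotent shift.

After assembling e^{tJ} and conjugating by P, we get:

e^{tB} =
  [1 - t, t, -t]
  [-t^2/2 - 2*t, t^2/2 + 3*t + 1, -t^2/2 - 3*t]
  [-t^2/2 - t, t^2/2 + 2*t, -t^2/2 - 2*t + 1]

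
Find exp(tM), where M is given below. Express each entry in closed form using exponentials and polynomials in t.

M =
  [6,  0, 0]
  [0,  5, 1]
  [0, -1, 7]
e^{tM} =
  [exp(6*t), 0, 0]
  [0, -t*exp(6*t) + exp(6*t), t*exp(6*t)]
  [0, -t*exp(6*t), t*exp(6*t) + exp(6*t)]

Strategy: write M = P · J · P⁻¹ where J is a Jordan canonical form, so e^{tM} = P · e^{tJ} · P⁻¹, and e^{tJ} can be computed block-by-block.

M has Jordan form
J =
  [6, 1, 0]
  [0, 6, 0]
  [0, 0, 6]
(up to reordering of blocks).

Per-block formulas:
  For a 1×1 block at λ = 6: exp(t · [6]) = [e^(6t)].
  For a 2×2 Jordan block J_2(6): exp(t · J_2(6)) = e^(6t)·(I + t·N), where N is the 2×2 nilpotent shift.

After assembling e^{tJ} and conjugating by P, we get:

e^{tM} =
  [exp(6*t), 0, 0]
  [0, -t*exp(6*t) + exp(6*t), t*exp(6*t)]
  [0, -t*exp(6*t), t*exp(6*t) + exp(6*t)]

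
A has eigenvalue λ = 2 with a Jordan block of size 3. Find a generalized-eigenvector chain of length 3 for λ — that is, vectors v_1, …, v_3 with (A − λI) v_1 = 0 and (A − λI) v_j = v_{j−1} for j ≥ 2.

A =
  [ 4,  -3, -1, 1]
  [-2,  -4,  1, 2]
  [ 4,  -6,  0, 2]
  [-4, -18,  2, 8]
A Jordan chain for λ = 2 of length 3:
v_1 = (2, 4, 4, 12)ᵀ
v_2 = (2, -2, 4, -4)ᵀ
v_3 = (1, 0, 0, 0)ᵀ

Let N = A − (2)·I. We want v_3 with N^3 v_3 = 0 but N^2 v_3 ≠ 0; then v_{j-1} := N · v_j for j = 3, …, 2.

Pick v_3 = (1, 0, 0, 0)ᵀ.
Then v_2 = N · v_3 = (2, -2, 4, -4)ᵀ.
Then v_1 = N · v_2 = (2, 4, 4, 12)ᵀ.

Sanity check: (A − (2)·I) v_1 = (0, 0, 0, 0)ᵀ = 0. ✓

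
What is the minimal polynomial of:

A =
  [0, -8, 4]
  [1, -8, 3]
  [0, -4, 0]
x^3 + 8*x^2 + 20*x + 16

The characteristic polynomial is χ_A(x) = (x + 2)^2*(x + 4), so the eigenvalues are known. The minimal polynomial is
  m_A(x) = Π_λ (x − λ)^{k_λ}
where k_λ is the size of the *largest* Jordan block for λ (equivalently, the smallest k with (A − λI)^k v = 0 for every generalised eigenvector v of λ).

  λ = -4: largest Jordan block has size 1, contributing (x + 4)
  λ = -2: largest Jordan block has size 2, contributing (x + 2)^2

So m_A(x) = (x + 2)^2*(x + 4) = x^3 + 8*x^2 + 20*x + 16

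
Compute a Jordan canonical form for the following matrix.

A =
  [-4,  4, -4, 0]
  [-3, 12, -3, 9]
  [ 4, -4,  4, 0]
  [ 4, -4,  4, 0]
J_1(0) ⊕ J_1(0) ⊕ J_2(6)

The characteristic polynomial is
  det(x·I − A) = x^4 - 12*x^3 + 36*x^2 = x^2*(x - 6)^2

Eigenvalues and multiplicities (the geometric multiplicity of λ is n − rank(A − λI), which equals the number of Jordan blocks for λ):
  λ = 0: algebraic multiplicity = 2, geometric multiplicity = 2
  λ = 6: algebraic multiplicity = 2, geometric multiplicity = 1

Determining the block sizes for each eigenvalue:
  λ = 0: gm = am = 2, so every block has size 1 → block sizes [1, 1]
  λ = 6: one block (gm = 1), so the single block has size am = 2 → block sizes [2]

Assembling the blocks gives a Jordan form
J =
  [0, 0, 0, 0]
  [0, 0, 0, 0]
  [0, 0, 6, 1]
  [0, 0, 0, 6]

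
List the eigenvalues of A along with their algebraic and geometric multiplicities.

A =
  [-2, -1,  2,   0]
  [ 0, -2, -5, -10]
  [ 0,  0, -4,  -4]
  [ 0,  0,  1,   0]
λ = -2: alg = 4, geom = 2

Step 1 — factor the characteristic polynomial to read off the algebraic multiplicities:
  χ_A(x) = (x + 2)^4

Step 2 — compute geometric multiplicities via the rank-nullity identity g(λ) = n − rank(A − λI):
  rank(A − (-2)·I) = 2, so dim ker(A − (-2)·I) = n − 2 = 2

Summary:
  λ = -2: algebraic multiplicity = 4, geometric multiplicity = 2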